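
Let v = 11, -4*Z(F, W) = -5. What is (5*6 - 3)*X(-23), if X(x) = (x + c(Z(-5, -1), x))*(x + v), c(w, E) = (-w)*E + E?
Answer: 5589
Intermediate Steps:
Z(F, W) = 5/4 (Z(F, W) = -¼*(-5) = 5/4)
c(w, E) = E - E*w (c(w, E) = -E*w + E = E - E*w)
X(x) = 3*x*(11 + x)/4 (X(x) = (x + x*(1 - 1*5/4))*(x + 11) = (x + x*(1 - 5/4))*(11 + x) = (x + x*(-¼))*(11 + x) = (x - x/4)*(11 + x) = (3*x/4)*(11 + x) = 3*x*(11 + x)/4)
(5*6 - 3)*X(-23) = (5*6 - 3)*((¾)*(-23)*(11 - 23)) = (30 - 3)*((¾)*(-23)*(-12)) = 27*207 = 5589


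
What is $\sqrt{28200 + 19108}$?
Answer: $2 \sqrt{11827} \approx 217.5$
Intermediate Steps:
$\sqrt{28200 + 19108} = \sqrt{47308} = 2 \sqrt{11827}$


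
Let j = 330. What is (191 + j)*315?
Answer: 164115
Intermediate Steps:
(191 + j)*315 = (191 + 330)*315 = 521*315 = 164115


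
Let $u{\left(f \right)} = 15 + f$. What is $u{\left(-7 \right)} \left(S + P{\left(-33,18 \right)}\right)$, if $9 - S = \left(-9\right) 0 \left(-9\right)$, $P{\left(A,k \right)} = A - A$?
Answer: $72$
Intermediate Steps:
$P{\left(A,k \right)} = 0$
$S = 9$ ($S = 9 - \left(-9\right) 0 \left(-9\right) = 9 - 0 \left(-9\right) = 9 - 0 = 9 + 0 = 9$)
$u{\left(-7 \right)} \left(S + P{\left(-33,18 \right)}\right) = \left(15 - 7\right) \left(9 + 0\right) = 8 \cdot 9 = 72$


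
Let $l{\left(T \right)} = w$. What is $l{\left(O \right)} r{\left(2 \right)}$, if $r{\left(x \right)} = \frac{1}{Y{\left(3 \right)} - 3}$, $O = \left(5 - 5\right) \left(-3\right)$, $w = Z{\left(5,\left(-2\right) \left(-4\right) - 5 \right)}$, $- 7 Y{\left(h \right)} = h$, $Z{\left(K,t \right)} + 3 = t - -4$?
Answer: $- \frac{7}{6} \approx -1.1667$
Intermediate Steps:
$Z{\left(K,t \right)} = 1 + t$ ($Z{\left(K,t \right)} = -3 + \left(t - -4\right) = -3 + \left(t + 4\right) = -3 + \left(4 + t\right) = 1 + t$)
$Y{\left(h \right)} = - \frac{h}{7}$
$w = 4$ ($w = 1 - -3 = 1 + \left(8 - 5\right) = 1 + 3 = 4$)
$O = 0$ ($O = 0 \left(-3\right) = 0$)
$l{\left(T \right)} = 4$
$r{\left(x \right)} = - \frac{7}{24}$ ($r{\left(x \right)} = \frac{1}{\left(- \frac{1}{7}\right) 3 - 3} = \frac{1}{- \frac{3}{7} - 3} = \frac{1}{- \frac{24}{7}} = - \frac{7}{24}$)
$l{\left(O \right)} r{\left(2 \right)} = 4 \left(- \frac{7}{24}\right) = - \frac{7}{6}$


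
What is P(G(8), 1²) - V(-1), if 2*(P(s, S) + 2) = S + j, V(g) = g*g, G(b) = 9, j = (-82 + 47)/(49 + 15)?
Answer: -355/128 ≈ -2.7734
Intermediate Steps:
j = -35/64 ≈ -0.54688
V(g) = g²
P(s, S) = -291/128 + S/2 (P(s, S) = -2 + (S - 35/64)/2 = -2 + (-35/64 + S)/2 = -2 + (-35/128 + S/2) = -291/128 + S/2)
P(G(8), 1²) - V(-1) = (-291/128 + (½)*1²) - 1*(-1)² = (-291/128 + (½)*1) - 1*1 = (-291/128 + ½) - 1 = -227/128 - 1 = -355/128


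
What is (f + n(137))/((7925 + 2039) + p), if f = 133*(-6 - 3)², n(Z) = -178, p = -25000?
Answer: -10595/15036 ≈ -0.70464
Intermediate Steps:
f = 10773 (f = 133*(-9)² = 133*81 = 10773)
(f + n(137))/((7925 + 2039) + p) = (10773 - 178)/((7925 + 2039) - 25000) = 10595/(9964 - 25000) = 10595/(-15036) = 10595*(-1/15036) = -10595/15036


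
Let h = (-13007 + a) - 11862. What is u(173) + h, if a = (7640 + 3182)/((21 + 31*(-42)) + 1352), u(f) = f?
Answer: -1742594/71 ≈ -24544.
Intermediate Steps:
a = 10822/71 (a = 10822/((21 - 1302) + 1352) = 10822/(-1281 + 1352) = 10822/71 ≈ 152.42)
h = -1754877/71 (h = (-13007 + 10822/71) - 11862 = -912675/71 - 11862 = -1754877/71 ≈ -24717.)
u(173) + h = 173 - 1754877/71 = -1742594/71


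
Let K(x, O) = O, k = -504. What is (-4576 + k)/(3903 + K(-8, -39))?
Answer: -635/483 ≈ -1.3147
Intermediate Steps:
(-4576 + k)/(3903 + K(-8, -39)) = (-4576 - 504)/(3903 - 39) = -5080/3864 = -5080*1/3864 = -635/483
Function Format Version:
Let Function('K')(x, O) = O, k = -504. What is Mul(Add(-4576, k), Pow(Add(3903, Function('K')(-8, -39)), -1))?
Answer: Rational(-635, 483) ≈ -1.3147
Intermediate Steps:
Mul(Add(-4576, k), Pow(Add(3903, Function('K')(-8, -39)), -1)) = Mul(Add(-4576, -504), Pow(Add(3903, -39), -1)) = Mul(-5080, Pow(3864, -1)) = Mul(-5080, Rational(1, 3864)) = Rational(-635, 483)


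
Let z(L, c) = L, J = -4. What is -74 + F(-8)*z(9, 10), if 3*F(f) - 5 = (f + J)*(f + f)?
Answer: 517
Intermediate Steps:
F(f) = 5/3 + 2*f*(-4 + f)/3 (F(f) = 5/3 + ((f - 4)*(f + f))/3 = 5/3 + ((-4 + f)*(2*f))/3 = 5/3 + (2*f*(-4 + f))/3 = 5/3 + 2*f*(-4 + f)/3)
-74 + F(-8)*z(9, 10) = -74 + (5/3 - 8/3*(-8) + (⅔)*(-8)²)*9 = -74 + (5/3 + 64/3 + (⅔)*64)*9 = -74 + (5/3 + 64/3 + 128/3)*9 = -74 + (197/3)*9 = -74 + 591 = 517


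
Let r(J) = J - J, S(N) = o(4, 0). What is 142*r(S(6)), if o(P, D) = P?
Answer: 0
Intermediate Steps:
S(N) = 4
r(J) = 0
142*r(S(6)) = 142*0 = 0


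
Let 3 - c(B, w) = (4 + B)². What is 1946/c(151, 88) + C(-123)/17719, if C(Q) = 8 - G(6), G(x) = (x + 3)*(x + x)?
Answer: -18441687/212822909 ≈ -0.086653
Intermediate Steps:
G(x) = 2*x*(3 + x) (G(x) = (3 + x)*(2*x) = 2*x*(3 + x))
c(B, w) = 3 - (4 + B)²
C(Q) = -100 (C(Q) = 8 - 2*6*(3 + 6) = 8 - 2*6*9 = 8 - 1*108 = 8 - 108 = -100)
1946/c(151, 88) + C(-123)/17719 = 1946/(3 - (4 + 151)²) - 100/17719 = 1946/(3 - 1*155²) - 100*1/17719 = 1946/(3 - 1*24025) - 100/17719 = 1946/(3 - 24025) - 100/17719 = 1946/(-24022) - 100/17719 = 1946*(-1/24022) - 100/17719 = -973/12011 - 100/17719 = -18441687/212822909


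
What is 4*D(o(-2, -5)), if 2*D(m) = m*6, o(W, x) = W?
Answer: -24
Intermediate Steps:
D(m) = 3*m (D(m) = (m*6)/2 = (6*m)/2 = 3*m)
4*D(o(-2, -5)) = 4*(3*(-2)) = 4*(-6) = -24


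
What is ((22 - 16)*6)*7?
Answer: 252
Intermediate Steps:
((22 - 16)*6)*7 = (6*6)*7 = 36*7 = 252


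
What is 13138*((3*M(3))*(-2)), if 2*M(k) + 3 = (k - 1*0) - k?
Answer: 118242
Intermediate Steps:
M(k) = -3/2 (M(k) = -3/2 + ((k - 1*0) - k)/2 = -3/2 + ((k + 0) - k)/2 = -3/2 + (k - k)/2 = -3/2 + (1/2)*0 = -3/2 + 0 = -3/2)
13138*((3*M(3))*(-2)) = 13138*((3*(-3/2))*(-2)) = 13138*(-9/2*(-2)) = 13138*9 = 118242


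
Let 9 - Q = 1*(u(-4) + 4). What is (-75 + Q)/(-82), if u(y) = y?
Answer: 33/41 ≈ 0.80488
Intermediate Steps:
Q = 9 (Q = 9 - (-4 + 4) = 9 - 0 = 9 - 1*0 = 9 + 0 = 9)
(-75 + Q)/(-82) = (-75 + 9)/(-82) = -1/82*(-66) = 33/41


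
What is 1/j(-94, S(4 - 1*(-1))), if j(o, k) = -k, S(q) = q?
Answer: -⅕ ≈ -0.20000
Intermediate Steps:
1/j(-94, S(4 - 1*(-1))) = 1/(-(4 - 1*(-1))) = 1/(-(4 + 1)) = 1/(-1*5) = 1/(-5) = -⅕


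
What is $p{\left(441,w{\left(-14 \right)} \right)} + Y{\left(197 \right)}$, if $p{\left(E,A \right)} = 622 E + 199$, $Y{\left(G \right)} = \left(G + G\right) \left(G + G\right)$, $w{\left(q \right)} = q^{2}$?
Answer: $429737$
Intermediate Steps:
$Y{\left(G \right)} = 4 G^{2}$ ($Y{\left(G \right)} = 2 G 2 G = 4 G^{2}$)
$p{\left(E,A \right)} = 199 + 622 E$
$p{\left(441,w{\left(-14 \right)} \right)} + Y{\left(197 \right)} = \left(199 + 622 \cdot 441\right) + 4 \cdot 197^{2} = \left(199 + 274302\right) + 4 \cdot 38809 = 274501 + 155236 = 429737$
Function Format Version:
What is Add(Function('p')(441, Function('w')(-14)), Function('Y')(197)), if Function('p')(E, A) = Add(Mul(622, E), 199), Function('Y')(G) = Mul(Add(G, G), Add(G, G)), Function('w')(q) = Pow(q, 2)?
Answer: 429737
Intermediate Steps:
Function('Y')(G) = Mul(4, Pow(G, 2)) (Function('Y')(G) = Mul(Mul(2, G), Mul(2, G)) = Mul(4, Pow(G, 2)))
Function('p')(E, A) = Add(199, Mul(622, E))
Add(Function('p')(441, Function('w')(-14)), Function('Y')(197)) = Add(Add(199, Mul(622, 441)), Mul(4, Pow(197, 2))) = Add(Add(199, 274302), Mul(4, 38809)) = Add(274501, 155236) = 429737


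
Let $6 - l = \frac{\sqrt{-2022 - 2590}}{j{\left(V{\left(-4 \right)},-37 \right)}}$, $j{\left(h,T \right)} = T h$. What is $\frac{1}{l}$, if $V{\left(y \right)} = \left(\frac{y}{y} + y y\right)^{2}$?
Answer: $\frac{343020747}{2058126788} - \frac{10693 i \sqrt{1153}}{2058126788} \approx 0.16667 - 0.00017642 i$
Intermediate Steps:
$V{\left(y \right)} = \left(1 + y^{2}\right)^{2}$
$l = 6 + \frac{2 i \sqrt{1153}}{10693}$ ($l = 6 - \frac{\sqrt{-2022 - 2590}}{\left(-37\right) \left(1 + \left(-4\right)^{2}\right)^{2}} = 6 - \frac{\sqrt{-4612}}{\left(-37\right) \left(1 + 16\right)^{2}} = 6 - \frac{2 i \sqrt{1153}}{\left(-37\right) 17^{2}} = 6 - \frac{2 i \sqrt{1153}}{\left(-37\right) 289} = 6 - \frac{2 i \sqrt{1153}}{-10693} = 6 - 2 i \sqrt{1153} \left(- \frac{1}{10693}\right) = 6 - - \frac{2 i \sqrt{1153}}{10693} = 6 + \frac{2 i \sqrt{1153}}{10693} \approx 6.0 + 0.006351 i$)
$\frac{1}{l} = \frac{1}{6 + \frac{2 i \sqrt{1153}}{10693}}$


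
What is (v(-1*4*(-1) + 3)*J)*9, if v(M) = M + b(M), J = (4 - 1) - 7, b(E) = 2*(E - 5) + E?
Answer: -648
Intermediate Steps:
b(E) = -10 + 3*E (b(E) = 2*(-5 + E) + E = (-10 + 2*E) + E = -10 + 3*E)
J = -4 (J = 3 - 7 = -4)
v(M) = -10 + 4*M (v(M) = M + (-10 + 3*M) = -10 + 4*M)
(v(-1*4*(-1) + 3)*J)*9 = ((-10 + 4*(-1*4*(-1) + 3))*(-4))*9 = ((-10 + 4*(-4*(-1) + 3))*(-4))*9 = ((-10 + 4*(4 + 3))*(-4))*9 = ((-10 + 4*7)*(-4))*9 = ((-10 + 28)*(-4))*9 = (18*(-4))*9 = -72*9 = -648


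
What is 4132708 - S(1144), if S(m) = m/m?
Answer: 4132707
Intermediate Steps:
S(m) = 1
4132708 - S(1144) = 4132708 - 1*1 = 4132708 - 1 = 4132707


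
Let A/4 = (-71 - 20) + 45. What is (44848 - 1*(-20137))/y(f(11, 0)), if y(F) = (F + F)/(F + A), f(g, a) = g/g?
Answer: -11892255/2 ≈ -5.9461e+6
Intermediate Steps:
A = -184 (A = 4*((-71 - 20) + 45) = 4*(-91 + 45) = 4*(-46) = -184)
f(g, a) = 1
y(F) = 2*F/(-184 + F) (y(F) = (F + F)/(F - 184) = (2*F)/(-184 + F) = 2*F/(-184 + F))
(44848 - 1*(-20137))/y(f(11, 0)) = (44848 - 1*(-20137))/((2*1/(-184 + 1))) = (44848 + 20137)/((2*1/(-183))) = 64985/((2*1*(-1/183))) = 64985/(-2/183) = 64985*(-183/2) = -11892255/2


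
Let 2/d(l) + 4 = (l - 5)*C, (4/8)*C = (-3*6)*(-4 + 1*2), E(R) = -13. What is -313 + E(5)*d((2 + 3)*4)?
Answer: -168407/538 ≈ -313.02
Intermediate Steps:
C = 72 (C = 2*((-3*6)*(-4 + 1*2)) = 2*(-18*(-4 + 2)) = 2*(-18*(-2)) = 2*36 = 72)
d(l) = 2/(-364 + 72*l) (d(l) = 2/(-4 + (l - 5)*72) = 2/(-4 + (-5 + l)*72) = 2/(-4 + (-360 + 72*l)) = 2/(-364 + 72*l))
-313 + E(5)*d((2 + 3)*4) = -313 - 13/(2*(-91 + 18*((2 + 3)*4))) = -313 - 13/(2*(-91 + 18*(5*4))) = -313 - 13/(2*(-91 + 18*20)) = -313 - 13/(2*(-91 + 360)) = -313 - 13/(2*269) = -313 - 13*1/538 = -313 - 13/538 = -168407/538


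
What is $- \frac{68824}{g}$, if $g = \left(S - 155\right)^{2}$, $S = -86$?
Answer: $- \frac{68824}{58081} \approx -1.185$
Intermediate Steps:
$g = 58081$ ($g = \left(-86 - 155\right)^{2} = \left(-241\right)^{2} = 58081$)
$- \frac{68824}{g} = - \frac{68824}{58081}$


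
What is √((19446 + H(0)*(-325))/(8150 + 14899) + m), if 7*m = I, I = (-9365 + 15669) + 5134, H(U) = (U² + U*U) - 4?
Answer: 2*√24126420383/7683 ≈ 40.434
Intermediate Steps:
H(U) = -4 + 2*U² (H(U) = (U² + U²) - 4 = 2*U² - 4 = -4 + 2*U²)
I = 11438 (I = 6304 + 5134 = 11438)
m = 1634 (m = (⅐)*11438 = 1634)
√((19446 + H(0)*(-325))/(8150 + 14899) + m) = √((19446 + (-4 + 2*0²)*(-325))/(8150 + 14899) + 1634) = √((19446 + (-4 + 2*0)*(-325))/23049 + 1634) = √((19446 + (-4 + 0)*(-325))*(1/23049) + 1634) = √((19446 - 4*(-325))*(1/23049) + 1634) = √((19446 + 1300)*(1/23049) + 1634) = √(20746*(1/23049) + 1634) = √(20746/23049 + 1634) = √(37682812/23049) = 2*√24126420383/7683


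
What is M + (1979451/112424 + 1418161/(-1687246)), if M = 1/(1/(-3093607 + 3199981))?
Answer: 10090469699421689/94843472152 ≈ 1.0639e+5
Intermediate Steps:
M = 106374 (M = 1/(1/106374) = 106374)
M + (1979451/112424 + 1418161/(-1687246)) = 106374 + (1979451/112424 + 1418161/(-1687246)) = 106374 + (1979451*(1/112424) + 1418161*(-1/1687246)) = 106374 + (1979451/112424 - 1418161/1687246) = 106374 + 1590192724841/94843472152 = 10090469699421689/94843472152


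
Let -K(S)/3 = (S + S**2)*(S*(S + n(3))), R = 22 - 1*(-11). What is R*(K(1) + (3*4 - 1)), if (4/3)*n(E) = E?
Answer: -561/2 ≈ -280.50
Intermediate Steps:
n(E) = 3*E/4
R = 33 (R = 22 + 11 = 33)
K(S) = -3*S*(9/4 + S)*(S + S**2) (K(S) = -3*(S + S**2)*S*(S + (3/4)*3) = -3*(S + S**2)*S*(S + 9/4) = -3*(S + S**2)*S*(9/4 + S) = -3*S*(9/4 + S)*(S + S**2))
R*(K(1) + (3*4 - 1)) = 33*((3/4)*1**2*(-9 - 13*1 - 4*1**2) + (3*4 - 1)) = 33*((3/4)*1*(-9 - 13 - 4*1) + (12 - 1)) = 33*((3/4)*1*(-9 - 13 - 4) + 11) = 33*((3/4)*1*(-26) + 11) = 33*(-39/2 + 11) = 33*(-17/2) = -561/2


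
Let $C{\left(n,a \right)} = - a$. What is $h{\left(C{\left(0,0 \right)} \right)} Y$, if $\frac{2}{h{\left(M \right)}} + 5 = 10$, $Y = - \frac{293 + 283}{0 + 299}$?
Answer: $- \frac{1152}{1495} \approx -0.77057$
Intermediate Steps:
$Y = - \frac{576}{299} \approx -1.9264$
$h{\left(M \right)} = \frac{2}{5}$ ($h{\left(M \right)} = \frac{2}{-5 + 10} = \frac{2}{5}$)
$h{\left(C{\left(0,0 \right)} \right)} Y = \frac{2}{5} \left(- \frac{576}{299}\right) = - \frac{1152}{1495}$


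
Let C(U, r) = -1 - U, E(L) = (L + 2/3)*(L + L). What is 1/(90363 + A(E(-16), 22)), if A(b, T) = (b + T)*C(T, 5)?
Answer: 3/235715 ≈ 1.2727e-5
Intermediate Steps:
E(L) = 2*L*(2/3 + L) (E(L) = (L + 2*(1/3))*(2*L) = (L + 2/3)*(2*L) = (2/3 + L)*(2*L) = 2*L*(2/3 + L))
A(b, T) = (-1 - T)*(T + b) (A(b, T) = (b + T)*(-1 - T) = (T + b)*(-1 - T) = (-1 - T)*(T + b))
1/(90363 + A(E(-16), 22)) = 1/(90363 - (1 + 22)*(22 + (2/3)*(-16)*(2 + 3*(-16)))) = 1/(90363 - 1*23*(22 + (2/3)*(-16)*(2 - 48))) = 1/(90363 - 1*23*(22 + (2/3)*(-16)*(-46))) = 1/(90363 - 1*23*(22 + 1472/3)) = 1/(90363 - 1*23*1538/3) = 1/(90363 - 35374/3) = 1/(235715/3) = 3/235715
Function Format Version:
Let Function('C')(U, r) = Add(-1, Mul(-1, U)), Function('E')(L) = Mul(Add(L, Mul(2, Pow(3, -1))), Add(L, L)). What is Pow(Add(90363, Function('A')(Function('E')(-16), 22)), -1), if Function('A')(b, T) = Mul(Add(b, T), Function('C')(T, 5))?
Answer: Rational(3, 235715) ≈ 1.2727e-5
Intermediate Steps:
Function('E')(L) = Mul(2, L, Add(Rational(2, 3), L)) (Function('E')(L) = Mul(Add(L, Mul(2, Rational(1, 3))), Mul(2, L)) = Mul(Add(L, Rational(2, 3)), Mul(2, L)) = Mul(Add(Rational(2, 3), L), Mul(2, L)) = Mul(2, L, Add(Rational(2, 3), L)))
Function('A')(b, T) = Mul(Add(-1, Mul(-1, T)), Add(T, b)) (Function('A')(b, T) = Mul(Add(b, T), Add(-1, Mul(-1, T))) = Mul(Add(T, b), Add(-1, Mul(-1, T))) = Mul(Add(-1, Mul(-1, T)), Add(T, b)))
Pow(Add(90363, Function('A')(Function('E')(-16), 22)), -1) = Pow(Add(90363, Mul(-1, Add(1, 22), Add(22, Mul(Rational(2, 3), -16, Add(2, Mul(3, -16)))))), -1) = Pow(Add(90363, Mul(-1, 23, Add(22, Mul(Rational(2, 3), -16, Add(2, -48))))), -1) = Pow(Add(90363, Mul(-1, 23, Add(22, Mul(Rational(2, 3), -16, -46)))), -1) = Pow(Add(90363, Mul(-1, 23, Add(22, Rational(1472, 3)))), -1) = Pow(Add(90363, Mul(-1, 23, Rational(1538, 3))), -1) = Pow(Add(90363, Rational(-35374, 3)), -1) = Pow(Rational(235715, 3), -1) = Rational(3, 235715)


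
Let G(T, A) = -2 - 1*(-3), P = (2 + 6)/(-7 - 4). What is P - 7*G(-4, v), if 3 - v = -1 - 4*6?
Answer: -85/11 ≈ -7.7273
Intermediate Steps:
v = 28 (v = 3 - (-1 - 4*6) = 3 - (-1 - 24) = 3 - 1*(-25) = 3 + 25 = 28)
P = -8/11 (P = 8/(-11) = 8*(-1/11) = -8/11 ≈ -0.72727)
G(T, A) = 1 (G(T, A) = -2 + 3 = 1)
P - 7*G(-4, v) = -8/11 - 7*1 = -8/11 - 7 = -85/11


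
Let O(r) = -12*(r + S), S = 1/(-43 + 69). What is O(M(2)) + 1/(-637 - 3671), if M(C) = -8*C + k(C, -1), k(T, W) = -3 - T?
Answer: 14087147/56004 ≈ 251.54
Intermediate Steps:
M(C) = -3 - 9*C (M(C) = -8*C + (-3 - C) = -3 - 9*C)
S = 1/26 ≈ 0.038462
O(r) = -6/13 - 12*r (O(r) = -12*(r + 1/26) = -12*(1/26 + r) = -6/13 - 12*r)
O(M(2)) + 1/(-637 - 3671) = (-6/13 - 12*(-3 - 9*2)) + 1/(-637 - 3671) = (-6/13 - 12*(-3 - 18)) + 1/(-4308) = (-6/13 - 12*(-21)) - 1/4308 = (-6/13 + 252) - 1/4308 = 3270/13 - 1/4308 = 14087147/56004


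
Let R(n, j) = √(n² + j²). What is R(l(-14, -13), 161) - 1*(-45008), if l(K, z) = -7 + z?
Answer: 45008 + √26321 ≈ 45170.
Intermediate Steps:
R(n, j) = √(j² + n²)
R(l(-14, -13), 161) - 1*(-45008) = √(161² + (-7 - 13)²) - 1*(-45008) = √(25921 + (-20)²) + 45008 = √(25921 + 400) + 45008 = √26321 + 45008 = 45008 + √26321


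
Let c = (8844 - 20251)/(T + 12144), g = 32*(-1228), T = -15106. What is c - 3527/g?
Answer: 229348223/58197376 ≈ 3.9409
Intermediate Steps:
g = -39296
c = 11407/2962 (c = (8844 - 20251)/(-15106 + 12144) = -11407/(-2962) = -11407*(-1/2962) = 11407/2962 ≈ 3.8511)
c - 3527/g = 11407/2962 - 3527/(-39296) = 11407/2962 - 3527*(-1)/39296 = 11407/2962 - 1*(-3527/39296) = 11407/2962 + 3527/39296 = 229348223/58197376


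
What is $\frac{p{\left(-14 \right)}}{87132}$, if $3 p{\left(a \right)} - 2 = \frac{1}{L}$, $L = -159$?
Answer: $\frac{317}{41561964} \approx 7.6272 \cdot 10^{-6}$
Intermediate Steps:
$p{\left(a \right)} = \frac{317}{477}$ ($p{\left(a \right)} = \frac{2}{3} + \frac{1}{3 \left(-159\right)} = \frac{2}{3} + \frac{1}{3} \left(- \frac{1}{159}\right) = \frac{2}{3} - \frac{1}{477} = \frac{317}{477}$)
$\frac{p{\left(-14 \right)}}{87132} = \frac{317}{477 \cdot 87132} = \frac{317}{477} \cdot \frac{1}{87132} = \frac{317}{41561964}$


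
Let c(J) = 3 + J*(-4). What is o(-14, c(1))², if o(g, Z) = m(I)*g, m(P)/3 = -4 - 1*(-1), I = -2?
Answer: 15876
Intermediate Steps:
m(P) = -9 (m(P) = 3*(-4 - 1*(-1)) = 3*(-4 + 1) = 3*(-3) = -9)
c(J) = 3 - 4*J
o(g, Z) = -9*g
o(-14, c(1))² = (-9*(-14))² = 126² = 15876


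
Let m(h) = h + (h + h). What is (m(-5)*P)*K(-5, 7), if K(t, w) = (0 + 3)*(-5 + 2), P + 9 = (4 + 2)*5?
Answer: 2835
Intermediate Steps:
P = 21 (P = -9 + (4 + 2)*5 = -9 + 6*5 = -9 + 30 = 21)
m(h) = 3*h (m(h) = h + 2*h = 3*h)
K(t, w) = -9 (K(t, w) = 3*(-3) = -9)
(m(-5)*P)*K(-5, 7) = ((3*(-5))*21)*(-9) = -15*21*(-9) = -315*(-9) = 2835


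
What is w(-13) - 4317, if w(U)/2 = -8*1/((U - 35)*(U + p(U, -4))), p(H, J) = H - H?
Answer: -168364/39 ≈ -4317.0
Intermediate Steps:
p(H, J) = 0
w(U) = -16/(U*(-35 + U)) (w(U) = 2*(-8*1/((U + 0)*(U - 35))) = 2*(-8*1/(U*(-35 + U))) = 2*(-8/(U*(-35 + U))) = -16/(U*(-35 + U)))
w(-13) - 4317 = -16/(-13*(-35 - 13)) - 4317 = -16*(-1/13)/(-48) - 4317 = -16*(-1/13)*(-1/48) - 4317 = -1/39 - 4317 = -168364/39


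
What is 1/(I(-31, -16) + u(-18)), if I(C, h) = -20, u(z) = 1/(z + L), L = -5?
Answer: -23/461 ≈ -0.049892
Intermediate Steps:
u(z) = 1/(-5 + z) (u(z) = 1/(z - 5) = 1/(-5 + z))
1/(I(-31, -16) + u(-18)) = 1/(-20 + 1/(-5 - 18)) = 1/(-20 + 1/(-23)) = 1/(-20 - 1/23) = 1/(-461/23) = -23/461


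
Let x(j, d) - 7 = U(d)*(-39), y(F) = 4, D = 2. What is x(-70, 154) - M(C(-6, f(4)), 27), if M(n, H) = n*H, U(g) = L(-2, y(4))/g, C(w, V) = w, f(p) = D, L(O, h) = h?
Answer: 12935/77 ≈ 167.99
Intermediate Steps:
f(p) = 2
U(g) = 4/g
x(j, d) = 7 - 156/d (x(j, d) = 7 + (4/d)*(-39) = 7 - 156/d)
M(n, H) = H*n
x(-70, 154) - M(C(-6, f(4)), 27) = (7 - 156/154) - 27*(-6) = (7 - 156*1/154) - 1*(-162) = (7 - 78/77) + 162 = 461/77 + 162 = 12935/77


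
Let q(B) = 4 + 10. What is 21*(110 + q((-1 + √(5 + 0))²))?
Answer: 2604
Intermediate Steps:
q(B) = 14
21*(110 + q((-1 + √(5 + 0))²)) = 21*(110 + 14) = 21*124 = 2604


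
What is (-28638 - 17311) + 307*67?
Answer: -25380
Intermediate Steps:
(-28638 - 17311) + 307*67 = -45949 + 20569 = -25380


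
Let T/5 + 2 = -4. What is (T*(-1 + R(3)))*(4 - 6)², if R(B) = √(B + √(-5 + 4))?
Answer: 120 - 120*√(3 + I) ≈ -90.638 - 34.182*I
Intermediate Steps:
R(B) = √(I + B) (R(B) = √(B + √(-1)) = √(B + I) = √(I + B))
T = -30 (T = -10 + 5*(-4) = -10 - 20 = -30)
(T*(-1 + R(3)))*(4 - 6)² = (-30*(-1 + √(I + 3)))*(4 - 6)² = -30*(-1 + √(3 + I))*(-2)² = (30 - 30*√(3 + I))*4 = 120 - 120*√(3 + I)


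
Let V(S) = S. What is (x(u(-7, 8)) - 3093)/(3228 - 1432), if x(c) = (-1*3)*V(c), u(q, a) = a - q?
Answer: -1569/898 ≈ -1.7472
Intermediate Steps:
x(c) = -3*c (x(c) = (-1*3)*c = -3*c)
(x(u(-7, 8)) - 3093)/(3228 - 1432) = (-3*(8 - 1*(-7)) - 3093)/(3228 - 1432) = (-3*(8 + 7) - 3093)/1796 = (-3*15 - 3093)*(1/1796) = (-45 - 3093)*(1/1796) = -3138*1/1796 = -1569/898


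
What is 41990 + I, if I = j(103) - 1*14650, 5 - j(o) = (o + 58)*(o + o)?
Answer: -5821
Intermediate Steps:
j(o) = 5 - 2*o*(58 + o) (j(o) = 5 - (o + 58)*(o + o) = 5 - (58 + o)*2*o = 5 - 2*o*(58 + o))
I = -47811 (I = (5 - 116*103 - 2*103²) - 1*14650 = (5 - 11948 - 2*10609) - 14650 = (5 - 11948 - 21218) - 14650 = -33161 - 14650 = -47811)
41990 + I = 41990 - 47811 = -5821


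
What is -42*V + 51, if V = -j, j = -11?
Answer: -411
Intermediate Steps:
V = 11 (V = -1*(-11) = 11)
-42*V + 51 = -42*11 + 51 = -462 + 51 = -411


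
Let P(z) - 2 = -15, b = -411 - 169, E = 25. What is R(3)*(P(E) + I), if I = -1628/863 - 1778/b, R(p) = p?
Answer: -8875269/250270 ≈ -35.463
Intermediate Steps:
b = -580
P(z) = -13 (P(z) = 2 - 15 = -13)
I = 295087/250270 (I = -1628/863 - 1778/(-580) = -1628*1/863 - 1778*(-1/580) = -1628/863 + 889/290 = 295087/250270 ≈ 1.1791)
R(3)*(P(E) + I) = 3*(-13 + 295087/250270) = 3*(-2958423/250270) = -8875269/250270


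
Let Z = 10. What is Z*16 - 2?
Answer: 158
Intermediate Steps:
Z*16 - 2 = 10*16 - 2 = 160 - 2 = 158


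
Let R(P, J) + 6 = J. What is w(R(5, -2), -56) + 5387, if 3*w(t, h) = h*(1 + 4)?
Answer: 15881/3 ≈ 5293.7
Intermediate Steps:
R(P, J) = -6 + J
w(t, h) = 5*h/3 (w(t, h) = (h*(1 + 4))/3 = (h*5)/3 = (5*h)/3 = 5*h/3)
w(R(5, -2), -56) + 5387 = (5/3)*(-56) + 5387 = -280/3 + 5387 = 15881/3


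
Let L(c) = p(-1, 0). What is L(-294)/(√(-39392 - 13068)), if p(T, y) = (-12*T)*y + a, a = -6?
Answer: 3*I*√13115/13115 ≈ 0.026196*I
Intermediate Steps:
p(T, y) = -6 - 12*T*y (p(T, y) = (-12*T)*y - 6 = -12*T*y - 6 = -6 - 12*T*y)
L(c) = -6 (L(c) = -6 - 12*(-1)*0 = -6 + 0 = -6)
L(-294)/(√(-39392 - 13068)) = -6/√(-39392 - 13068) = -6*(-I*√13115/26230) = -(-3)*I*√13115/13115 = 3*I*√13115/13115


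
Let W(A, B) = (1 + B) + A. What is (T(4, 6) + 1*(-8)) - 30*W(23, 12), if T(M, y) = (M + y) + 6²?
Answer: -1042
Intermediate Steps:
W(A, B) = 1 + A + B
T(M, y) = 36 + M + y (T(M, y) = (M + y) + 36 = 36 + M + y)
(T(4, 6) + 1*(-8)) - 30*W(23, 12) = ((36 + 4 + 6) + 1*(-8)) - 30*(1 + 23 + 12) = (46 - 8) - 30*36 = 38 - 1080 = -1042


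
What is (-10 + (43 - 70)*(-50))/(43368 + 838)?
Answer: 670/22103 ≈ 0.030313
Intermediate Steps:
(-10 + (43 - 70)*(-50))/(43368 + 838) = (-10 - 27*(-50))/44206 = (-10 + 1350)*(1/44206) = 1340*(1/44206) = 670/22103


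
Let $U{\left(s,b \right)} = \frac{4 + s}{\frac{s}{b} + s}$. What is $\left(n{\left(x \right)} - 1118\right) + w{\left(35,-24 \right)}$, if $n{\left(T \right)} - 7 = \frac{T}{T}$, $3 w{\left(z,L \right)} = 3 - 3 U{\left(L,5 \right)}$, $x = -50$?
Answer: $- \frac{39949}{36} \approx -1109.7$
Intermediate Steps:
$U{\left(s,b \right)} = \frac{4 + s}{s + \frac{s}{b}}$
$w{\left(z,L \right)} = 1 - \frac{5 \left(4 + L\right)}{6 L}$ ($w{\left(z,L \right)} = \frac{3 - 3 \frac{5 \left(4 + L\right)}{L \left(1 + 5\right)}}{3} = \frac{3 - 3 \frac{5 \left(4 + L\right)}{L 6}}{3} = \frac{3 - 3 \cdot 5 \frac{1}{L} \frac{1}{6} \left(4 + L\right)}{3} = \frac{3 - 3 \frac{5 \left(4 + L\right)}{6 L}}{3} = \frac{3 - \frac{5 \left(4 + L\right)}{2 L}}{3} = 1 - \frac{5 \left(4 + L\right)}{6 L}$)
$n{\left(T \right)} = 8$ ($n{\left(T \right)} = 7 + \frac{T}{T} = 7 + 1 = 8$)
$\left(n{\left(x \right)} - 1118\right) + w{\left(35,-24 \right)} = \left(8 - 1118\right) + \frac{-20 - 24}{6 \left(-24\right)} = -1110 + \frac{1}{6} \left(- \frac{1}{24}\right) \left(-44\right) = -1110 + \frac{11}{36} = - \frac{39949}{36}$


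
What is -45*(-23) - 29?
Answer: 1006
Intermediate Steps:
-45*(-23) - 29 = 1035 - 29 = 1006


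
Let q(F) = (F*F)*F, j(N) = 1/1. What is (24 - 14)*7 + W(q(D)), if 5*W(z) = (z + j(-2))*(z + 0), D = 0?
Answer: 70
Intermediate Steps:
j(N) = 1
q(F) = F³ (q(F) = F²*F = F³)
W(z) = z*(1 + z)/5 (W(z) = ((z + 1)*(z + 0))/5 = ((1 + z)*z)/5 = (z*(1 + z))/5 = z*(1 + z)/5)
(24 - 14)*7 + W(q(D)) = (24 - 14)*7 + (⅕)*0³*(1 + 0³) = 10*7 + (⅕)*0*(1 + 0) = 70 + (⅕)*0*1 = 70 + 0 = 70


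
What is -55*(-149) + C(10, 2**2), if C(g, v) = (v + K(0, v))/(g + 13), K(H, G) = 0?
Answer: 188489/23 ≈ 8195.2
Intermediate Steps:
C(g, v) = v/(13 + g) (C(g, v) = (v + 0)/(g + 13) = v/(13 + g))
-55*(-149) + C(10, 2**2) = -55*(-149) + 2**2/(13 + 10) = 8195 + 4/23 = 188489/23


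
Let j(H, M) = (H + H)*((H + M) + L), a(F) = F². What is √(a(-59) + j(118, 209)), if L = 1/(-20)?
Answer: √2016030/5 ≈ 283.97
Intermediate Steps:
L = -1/20 ≈ -0.050000
j(H, M) = 2*H*(-1/20 + H + M) (j(H, M) = (H + H)*((H + M) - 1/20) = (2*H)*(-1/20 + H + M) = 2*H*(-1/20 + H + M))
√(a(-59) + j(118, 209)) = √((-59)² + (⅒)*118*(-1 + 20*118 + 20*209)) = √(3481 + (⅒)*118*(-1 + 2360 + 4180)) = √(3481 + (⅒)*118*6539) = √(3481 + 385801/5) = √(403206/5) = √2016030/5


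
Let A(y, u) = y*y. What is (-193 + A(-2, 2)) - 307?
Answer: -496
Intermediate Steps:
A(y, u) = y**2
(-193 + A(-2, 2)) - 307 = (-193 + (-2)**2) - 307 = (-193 + 4) - 307 = -189 - 307 = -496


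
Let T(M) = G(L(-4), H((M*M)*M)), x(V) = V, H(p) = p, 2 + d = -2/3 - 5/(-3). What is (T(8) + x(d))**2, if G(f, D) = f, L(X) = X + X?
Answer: 81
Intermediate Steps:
d = -1 (d = -2 + (-2/3 - 5/(-3)) = -2 + (-2*1/3 - 5*(-1/3)) = -2 + (-2/3 + 5/3) = -2 + 1 = -1)
L(X) = 2*X
T(M) = -8 (T(M) = 2*(-4) = -8)
(T(8) + x(d))**2 = (-8 - 1)**2 = (-9)**2 = 81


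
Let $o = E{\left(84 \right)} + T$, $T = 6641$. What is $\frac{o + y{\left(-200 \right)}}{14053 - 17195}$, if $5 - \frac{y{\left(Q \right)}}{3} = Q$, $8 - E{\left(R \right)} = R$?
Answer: $- \frac{3590}{1571} \approx -2.2852$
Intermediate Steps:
$E{\left(R \right)} = 8 - R$
$y{\left(Q \right)} = 15 - 3 Q$
$o = 6565$ ($o = \left(8 - 84\right) + 6641 = -76 + 6641 = 6565$)
$\frac{o + y{\left(-200 \right)}}{14053 - 17195} = \frac{6565 + \left(15 - -600\right)}{14053 - 17195} = \frac{6565 + \left(15 + 600\right)}{-3142} = \left(6565 + 615\right) \left(- \frac{1}{3142}\right) = 7180 \left(- \frac{1}{3142}\right) = - \frac{3590}{1571}$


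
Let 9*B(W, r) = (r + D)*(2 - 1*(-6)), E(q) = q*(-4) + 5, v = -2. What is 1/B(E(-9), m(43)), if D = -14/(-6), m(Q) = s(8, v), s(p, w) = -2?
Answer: 27/8 ≈ 3.3750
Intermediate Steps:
E(q) = 5 - 4*q (E(q) = -4*q + 5 = 5 - 4*q)
m(Q) = -2
D = 7/3 (D = -14*(-⅙) = 7/3 ≈ 2.3333)
B(W, r) = 56/27 + 8*r/9 (B(W, r) = ((r + 7/3)*(2 - 1*(-6)))/9 = ((7/3 + r)*(2 + 6))/9 = ((7/3 + r)*8)/9 = (56/3 + 8*r)/9 = 56/27 + 8*r/9)
1/B(E(-9), m(43)) = 1/(56/27 + (8/9)*(-2)) = 1/(56/27 - 16/9) = 1/(8/27) = 27/8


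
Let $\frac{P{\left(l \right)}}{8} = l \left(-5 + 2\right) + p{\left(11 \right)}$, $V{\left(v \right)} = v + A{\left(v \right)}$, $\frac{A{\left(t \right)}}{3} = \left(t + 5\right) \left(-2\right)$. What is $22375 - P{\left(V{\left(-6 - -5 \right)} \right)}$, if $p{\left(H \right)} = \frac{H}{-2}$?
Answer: $21819$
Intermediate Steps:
$p{\left(H \right)} = - \frac{H}{2}$ ($p{\left(H \right)} = H \left(- \frac{1}{2}\right) = - \frac{H}{2}$)
$A{\left(t \right)} = -30 - 6 t$ ($A{\left(t \right)} = 3 \left(t + 5\right) \left(-2\right) = 3 \left(5 + t\right) \left(-2\right) = 3 \left(-10 - 2 t\right) = -30 - 6 t$)
$V{\left(v \right)} = -30 - 5 v$ ($V{\left(v \right)} = v - \left(30 + 6 v\right) = -30 - 5 v$)
$P{\left(l \right)} = -44 - 24 l$ ($P{\left(l \right)} = 8 \left(l \left(-5 + 2\right) - \frac{11}{2}\right) = 8 \left(l \left(-3\right) - \frac{11}{2}\right) = 8 \left(- 3 l - \frac{11}{2}\right) = 8 \left(- \frac{11}{2} - 3 l\right) = -44 - 24 l$)
$22375 - P{\left(V{\left(-6 - -5 \right)} \right)} = 22375 - \left(-44 - 24 \left(-30 - 5 \left(-6 - -5\right)\right)\right) = 22375 - \left(-44 - 24 \left(-30 - 5 \left(-6 + 5\right)\right)\right) = 22375 - \left(-44 - 24 \left(-30 - -5\right)\right) = 22375 - \left(-44 - 24 \left(-30 + 5\right)\right) = 22375 - \left(-44 - -600\right) = 22375 - \left(-44 + 600\right) = 22375 - 556 = 21819$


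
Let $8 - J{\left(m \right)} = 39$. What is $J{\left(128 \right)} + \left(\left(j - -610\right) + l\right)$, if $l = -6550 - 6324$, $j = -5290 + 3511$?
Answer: $-14074$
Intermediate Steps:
$J{\left(m \right)} = -31$ ($J{\left(m \right)} = 8 - 39 = -31$)
$j = -1779$
$l = -12874$
$J{\left(128 \right)} + \left(\left(j - -610\right) + l\right) = -31 - 14043 = -14074$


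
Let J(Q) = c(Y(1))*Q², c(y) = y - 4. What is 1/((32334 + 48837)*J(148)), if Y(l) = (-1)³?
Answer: -1/8889847920 ≈ -1.1249e-10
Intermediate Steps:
Y(l) = -1
c(y) = -4 + y
J(Q) = -5*Q² (J(Q) = (-4 - 1)*Q² = -5*Q²)
1/((32334 + 48837)*J(148)) = 1/((32334 + 48837)*((-5*148²))) = 1/(81171*((-5*21904))) = (1/81171)/(-109520) = (1/81171)*(-1/109520) = -1/8889847920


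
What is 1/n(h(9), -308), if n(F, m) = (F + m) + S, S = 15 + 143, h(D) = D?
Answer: -1/141 ≈ -0.0070922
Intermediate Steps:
S = 158
n(F, m) = 158 + F + m (n(F, m) = (F + m) + 158 = 158 + F + m)
1/n(h(9), -308) = 1/(158 + 9 - 308) = 1/(-141) = -1/141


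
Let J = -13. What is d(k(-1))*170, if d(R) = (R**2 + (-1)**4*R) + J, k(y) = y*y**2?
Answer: -2210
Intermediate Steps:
k(y) = y**3
d(R) = -13 + R + R**2 (d(R) = (R**2 + (-1)**4*R) - 13 = (R**2 + 1*R) - 13 = (R**2 + R) - 13 = (R + R**2) - 13 = -13 + R + R**2)
d(k(-1))*170 = (-13 + (-1)**3 + ((-1)**3)**2)*170 = (-13 - 1 + (-1)**2)*170 = (-13 - 1 + 1)*170 = -13*170 = -2210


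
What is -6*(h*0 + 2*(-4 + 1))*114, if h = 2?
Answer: 4104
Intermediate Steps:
-6*(h*0 + 2*(-4 + 1))*114 = -6*(2*0 + 2*(-4 + 1))*114 = -6*(0 + 2*(-3))*114 = -6*(0 - 6)*114 = -6*(-6)*114 = 36*114 = 4104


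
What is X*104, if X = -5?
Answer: -520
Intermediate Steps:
X*104 = -5*104 = -520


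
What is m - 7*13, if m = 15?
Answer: -76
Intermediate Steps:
m - 7*13 = 15 - 7*13 = 15 - 91 = -76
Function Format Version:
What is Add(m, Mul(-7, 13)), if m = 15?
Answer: -76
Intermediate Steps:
Add(m, Mul(-7, 13)) = Add(15, Mul(-7, 13)) = Add(15, -91) = -76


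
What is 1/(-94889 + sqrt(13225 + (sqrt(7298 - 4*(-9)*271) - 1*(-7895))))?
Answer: -1/(94889 - sqrt(21120 + sqrt(17054))) ≈ -1.0555e-5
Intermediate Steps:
1/(-94889 + sqrt(13225 + (sqrt(7298 - 4*(-9)*271) - 1*(-7895)))) = 1/(-94889 + sqrt(13225 + (sqrt(7298 + 36*271) + 7895))) = 1/(-94889 + sqrt(13225 + (sqrt(7298 + 9756) + 7895))) = 1/(-94889 + sqrt(13225 + (sqrt(17054) + 7895))) = 1/(-94889 + sqrt(13225 + (7895 + sqrt(17054)))) = 1/(-94889 + sqrt(21120 + sqrt(17054)))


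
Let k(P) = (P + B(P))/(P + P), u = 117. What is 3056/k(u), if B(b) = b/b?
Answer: 357552/59 ≈ 6060.2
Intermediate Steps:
B(b) = 1
k(P) = (1 + P)/(2*P) (k(P) = (P + 1)/(P + P) = (1 + P)/((2*P)) = (1 + P)*(1/(2*P)) = (1 + P)/(2*P))
3056/k(u) = 3056/(((½)*(1 + 117)/117)) = 3056/(((½)*(1/117)*118)) = 3056/(59/117) = 3056*(117/59) = 357552/59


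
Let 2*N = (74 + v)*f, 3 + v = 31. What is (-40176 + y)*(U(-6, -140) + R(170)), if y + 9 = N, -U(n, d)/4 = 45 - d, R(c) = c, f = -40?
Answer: 24068250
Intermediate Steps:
v = 28 (v = -3 + 31 = 28)
N = -2040 (N = ((74 + 28)*(-40))/2 = (102*(-40))/2 = (1/2)*(-4080) = -2040)
U(n, d) = -180 + 4*d (U(n, d) = -4*(45 - d) = -180 + 4*d)
y = -2049 (y = -9 - 2040 = -2049)
(-40176 + y)*(U(-6, -140) + R(170)) = (-40176 - 2049)*((-180 + 4*(-140)) + 170) = -42225*((-180 - 560) + 170) = -42225*(-740 + 170) = -42225*(-570) = 24068250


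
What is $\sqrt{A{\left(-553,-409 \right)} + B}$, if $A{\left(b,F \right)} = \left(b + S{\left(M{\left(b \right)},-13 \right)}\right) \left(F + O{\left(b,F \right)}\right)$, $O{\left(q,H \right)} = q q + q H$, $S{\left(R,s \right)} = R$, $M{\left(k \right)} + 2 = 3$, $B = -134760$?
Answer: $4 i \sqrt{18347829} \approx 17134.0 i$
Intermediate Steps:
$M{\left(k \right)} = 1$ ($M{\left(k \right)} = -2 + 3 = 1$)
$O{\left(q,H \right)} = q^{2} + H q$
$A{\left(b,F \right)} = \left(1 + b\right) \left(F + b \left(F + b\right)\right)$ ($A{\left(b,F \right)} = \left(b + 1\right) \left(F + b \left(F + b\right)\right) = \left(1 + b\right) \left(F + b \left(F + b\right)\right)$)
$\sqrt{A{\left(-553,-409 \right)} + B} = \sqrt{\left(-409 - -226177 - 553 \left(-409 - 553\right) + \left(-553\right)^{2} \left(-409 - 553\right)\right) - 134760} = \sqrt{\left(-409 + 226177 - -531986 + 305809 \left(-962\right)\right) - 134760} = \sqrt{\left(-409 + 226177 + 531986 - 294188258\right) - 134760} = \sqrt{-293430504 - 134760} = \sqrt{-293565264} = 4 i \sqrt{18347829}$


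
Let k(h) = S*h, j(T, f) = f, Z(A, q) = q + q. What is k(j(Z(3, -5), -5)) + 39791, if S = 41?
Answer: 39586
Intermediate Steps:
Z(A, q) = 2*q
k(h) = 41*h
k(j(Z(3, -5), -5)) + 39791 = 41*(-5) + 39791 = -205 + 39791 = 39586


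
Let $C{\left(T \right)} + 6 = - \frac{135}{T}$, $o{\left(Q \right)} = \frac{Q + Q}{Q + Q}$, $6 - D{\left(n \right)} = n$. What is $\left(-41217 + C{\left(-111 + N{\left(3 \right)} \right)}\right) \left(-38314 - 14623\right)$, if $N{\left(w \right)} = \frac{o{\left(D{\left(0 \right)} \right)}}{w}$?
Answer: $\frac{724476248247}{332} \approx 2.1822 \cdot 10^{9}$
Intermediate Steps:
$D{\left(n \right)} = 6 - n$
$o{\left(Q \right)} = 1$ ($o{\left(Q \right)} = \frac{2 Q}{2 Q} = 2 Q \frac{1}{2 Q} = 1$)
$N{\left(w \right)} = \frac{1}{w}$ ($N{\left(w \right)} = 1 \frac{1}{w} = \frac{1}{w}$)
$C{\left(T \right)} = -6 - \frac{135}{T}$
$\left(-41217 + C{\left(-111 + N{\left(3 \right)} \right)}\right) \left(-38314 - 14623\right) = \left(-41217 - \left(6 + \frac{135}{-111 + \frac{1}{3}}\right)\right) \left(-38314 - 14623\right) = \left(-41217 - \left(6 + \frac{135}{-111 + \frac{1}{3}}\right)\right) \left(-52937\right) = \left(-41217 - \left(6 + \frac{135}{- \frac{332}{3}}\right)\right) \left(-52937\right) = \left(-41217 - \frac{1587}{332}\right) \left(-52937\right) = \left(- \frac{13685631}{332}\right) \left(-52937\right) = \frac{724476248247}{332}$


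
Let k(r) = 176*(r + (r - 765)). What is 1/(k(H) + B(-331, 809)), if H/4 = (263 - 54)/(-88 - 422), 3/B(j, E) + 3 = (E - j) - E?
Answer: -83640/11309549443 ≈ -7.3955e-6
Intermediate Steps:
B(j, E) = 3/(-3 - j) (B(j, E) = 3/(-3 + ((E - j) - E)) = 3/(-3 - j))
H = -418/255 (H = 4*((263 - 54)/(-88 - 422)) = 4*(209/(-510)) = 4*(209*(-1/510)) = 4*(-209/510) = -418/255 ≈ -1.6392)
k(r) = -134640 + 352*r (k(r) = 176*(r + (-765 + r)) = 176*(-765 + 2*r) = -134640 + 352*r)
1/(k(H) + B(-331, 809)) = 1/((-134640 + 352*(-418/255)) - 3/(3 - 331)) = 1/((-134640 - 147136/255) - 3/(-328)) = 1/(-34480336/255 - 3*(-1/328)) = 1/(-34480336/255 + 3/328) = 1/(-11309549443/83640) = -83640/11309549443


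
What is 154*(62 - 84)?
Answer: -3388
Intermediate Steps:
154*(62 - 84) = 154*(-22) = -3388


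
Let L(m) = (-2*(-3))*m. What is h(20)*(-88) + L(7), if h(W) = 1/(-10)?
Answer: 254/5 ≈ 50.800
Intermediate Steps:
L(m) = 6*m
h(W) = -⅒
h(20)*(-88) + L(7) = -⅒*(-88) + 6*7 = 44/5 + 42 = 254/5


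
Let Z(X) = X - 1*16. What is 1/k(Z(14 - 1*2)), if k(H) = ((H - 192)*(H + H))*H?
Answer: -1/6272 ≈ -0.00015944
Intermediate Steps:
Z(X) = -16 + X (Z(X) = X - 16 = -16 + X)
k(H) = 2*H²*(-192 + H) (k(H) = ((-192 + H)*(2*H))*H = (2*H*(-192 + H))*H = 2*H²*(-192 + H))
1/k(Z(14 - 1*2)) = 1/(2*(-16 + (14 - 1*2))²*(-192 + (-16 + (14 - 1*2)))) = 1/(2*(-16 + (14 - 2))²*(-192 + (-16 + (14 - 2)))) = 1/(2*(-16 + 12)²*(-192 + (-16 + 12))) = 1/(2*(-4)²*(-192 - 4)) = 1/(2*16*(-196)) = 1/(-6272) = -1/6272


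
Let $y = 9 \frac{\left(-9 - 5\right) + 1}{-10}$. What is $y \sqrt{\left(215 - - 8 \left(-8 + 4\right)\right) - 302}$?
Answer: $\frac{117 i \sqrt{119}}{10} \approx 127.63 i$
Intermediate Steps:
$y = \frac{117}{10}$ ($y = 9 \left(-14 + 1\right) \left(- \frac{1}{10}\right) = 9 \left(\left(-13\right) \left(- \frac{1}{10}\right)\right) = 9 \cdot \frac{13}{10} = \frac{117}{10} \approx 11.7$)
$y \sqrt{\left(215 - - 8 \left(-8 + 4\right)\right) - 302} = \frac{117 \sqrt{\left(215 - - 8 \left(-8 + 4\right)\right) - 302}}{10} = \frac{117 \sqrt{\left(215 - \left(-8\right) \left(-4\right)\right) - 302}}{10} = \frac{117 \sqrt{\left(215 - 32\right) - 302}}{10} = \frac{117 \sqrt{183 - 302}}{10} = \frac{117 \sqrt{-119}}{10} = \frac{117 i \sqrt{119}}{10}$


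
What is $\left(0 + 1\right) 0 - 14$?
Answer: $-14$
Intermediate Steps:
$\left(0 + 1\right) 0 - 14 = 1 \cdot 0 - 14 = 0 - 14 = -14$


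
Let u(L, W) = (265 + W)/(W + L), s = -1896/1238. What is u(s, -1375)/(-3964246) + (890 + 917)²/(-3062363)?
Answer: -149046598366626638/139785572566889821 ≈ -1.0663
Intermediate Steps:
s = -948/619 (s = -1896*1/1238 = -948/619 ≈ -1.5315)
u(L, W) = (265 + W)/(L + W)
u(s, -1375)/(-3964246) + (890 + 917)²/(-3062363) = ((265 - 1375)/(-948/619 - 1375))/(-3964246) + (890 + 917)²/(-3062363) = (-1110/(-852073/619))*(-1/3964246) + 1807²*(-1/3062363) = -619/852073*(-1110)*(-1/3964246) + 3265249*(-1/3062363) = (18570/23029)*(-1/3964246) - 3265249/3062363 = -9285/45646310567 - 3265249/3062363 = -149046598366626638/139785572566889821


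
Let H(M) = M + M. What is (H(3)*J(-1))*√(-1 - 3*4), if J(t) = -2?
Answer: -12*I*√13 ≈ -43.267*I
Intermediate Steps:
H(M) = 2*M
(H(3)*J(-1))*√(-1 - 3*4) = ((2*3)*(-2))*√(-1 - 3*4) = (6*(-2))*√(-1 - 12) = -12*I*√13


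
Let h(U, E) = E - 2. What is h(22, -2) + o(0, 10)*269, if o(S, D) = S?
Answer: -4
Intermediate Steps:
h(U, E) = -2 + E
h(22, -2) + o(0, 10)*269 = (-2 - 2) + 0*269 = -4 + 0 = -4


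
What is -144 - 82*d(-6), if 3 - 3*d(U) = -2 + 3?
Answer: -596/3 ≈ -198.67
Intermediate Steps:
d(U) = ⅔ (d(U) = 1 - (-2 + 3)/3 = 1 - ⅓*1 = 1 - ⅓ = ⅔)
-144 - 82*d(-6) = -144 - 82*⅔ = -144 - 164/3 = -596/3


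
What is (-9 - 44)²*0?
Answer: 0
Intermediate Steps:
(-9 - 44)²*0 = (-53)²*0 = 2809*0 = 0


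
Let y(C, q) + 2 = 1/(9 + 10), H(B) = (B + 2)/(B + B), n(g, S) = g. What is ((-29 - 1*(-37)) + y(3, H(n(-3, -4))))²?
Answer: 13225/361 ≈ 36.634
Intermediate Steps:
H(B) = (2 + B)/(2*B) (H(B) = (2 + B)/((2*B)) = (2 + B)*(1/(2*B)) = (2 + B)/(2*B))
y(C, q) = -37/19 (y(C, q) = -2 + 1/(9 + 10) = -2 + 1/19 = -37/19)
((-29 - 1*(-37)) + y(3, H(n(-3, -4))))² = ((-29 - 1*(-37)) - 37/19)² = ((-29 + 37) - 37/19)² = (8 - 37/19)² = (115/19)² = 13225/361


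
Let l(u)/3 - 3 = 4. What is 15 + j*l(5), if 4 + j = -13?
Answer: -342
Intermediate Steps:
j = -17 (j = -4 - 13 = -17)
l(u) = 21 (l(u) = 9 + 3*4 = 9 + 12 = 21)
15 + j*l(5) = 15 - 17*21 = 15 - 357 = -342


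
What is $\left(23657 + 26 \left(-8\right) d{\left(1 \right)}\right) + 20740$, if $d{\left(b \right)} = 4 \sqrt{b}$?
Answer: $43565$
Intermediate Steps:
$\left(23657 + 26 \left(-8\right) d{\left(1 \right)}\right) + 20740 = \left(23657 + 26 \left(-8\right) 4 \sqrt{1}\right) + 20740 = \left(23657 - 208 \cdot 4 \cdot 1\right) + 20740 = \left(23657 - 832\right) + 20740 = 22825 + 20740 = 43565$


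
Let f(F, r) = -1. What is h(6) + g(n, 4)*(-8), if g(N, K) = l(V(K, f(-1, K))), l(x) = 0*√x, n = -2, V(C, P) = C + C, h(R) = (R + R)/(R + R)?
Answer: 1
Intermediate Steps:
h(R) = 1 (h(R) = (2*R)/((2*R)) = (2*R)*(1/(2*R)) = 1)
V(C, P) = 2*C
l(x) = 0
g(N, K) = 0
h(6) + g(n, 4)*(-8) = 1 + 0*(-8) = 1 + 0 = 1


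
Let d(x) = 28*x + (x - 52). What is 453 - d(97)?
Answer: -2308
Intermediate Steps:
d(x) = -52 + 29*x (d(x) = 28*x + (-52 + x) = -52 + 29*x)
453 - d(97) = 453 - (-52 + 29*97) = 453 - (-52 + 2813) = 453 - 1*2761 = 453 - 2761 = -2308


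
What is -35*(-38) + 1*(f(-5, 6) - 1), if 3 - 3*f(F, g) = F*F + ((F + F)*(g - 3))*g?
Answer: 4145/3 ≈ 1381.7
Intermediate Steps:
f(F, g) = 1 - F**2/3 - 2*F*g*(-3 + g)/3 (f(F, g) = 1 - (F*F + ((F + F)*(g - 3))*g)/3 = 1 - (F**2 + ((2*F)*(-3 + g))*g)/3 = 1 - (F**2 + (2*F*(-3 + g))*g)/3 = 1 - (F**2 + 2*F*g*(-3 + g))/3 = 1 + (-F**2/3 - 2*F*g*(-3 + g)/3) = 1 - F**2/3 - 2*F*g*(-3 + g)/3)
-35*(-38) + 1*(f(-5, 6) - 1) = -35*(-38) + 1*((1 - 1/3*(-5)**2 + 2*(-5)*6 - 2/3*(-5)*6**2) - 1) = 1330 + 1*((1 - 1/3*25 - 60 - 2/3*(-5)*36) - 1) = 1330 + 1*((1 - 25/3 - 60 + 120) - 1) = 1330 + 1*(158/3 - 1) = 1330 + 1*(155/3) = 1330 + 155/3 = 4145/3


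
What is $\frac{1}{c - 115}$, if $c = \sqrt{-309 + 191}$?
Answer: $- \frac{115}{13343} - \frac{i \sqrt{118}}{13343} \approx -0.0086188 - 0.00081412 i$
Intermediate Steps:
$c = i \sqrt{118}$ ($c = \sqrt{-118} = i \sqrt{118} \approx 10.863 i$)
$\frac{1}{c - 115} = \frac{1}{i \sqrt{118} - 115} = \frac{1}{-115 + i \sqrt{118}}$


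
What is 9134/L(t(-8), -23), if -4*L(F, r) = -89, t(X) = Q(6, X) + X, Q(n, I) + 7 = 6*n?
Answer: 36536/89 ≈ 410.52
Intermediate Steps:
Q(n, I) = -7 + 6*n
t(X) = 29 + X (t(X) = (-7 + 6*6) + X = (-7 + 36) + X = 29 + X)
L(F, r) = 89/4 (L(F, r) = -¼*(-89) = 89/4)
9134/L(t(-8), -23) = 9134/(89/4) = 9134*(4/89) = 36536/89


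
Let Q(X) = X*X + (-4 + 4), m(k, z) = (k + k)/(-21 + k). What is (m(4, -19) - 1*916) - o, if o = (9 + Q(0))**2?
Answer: -16957/17 ≈ -997.47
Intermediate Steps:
m(k, z) = 2*k/(-21 + k) (m(k, z) = (2*k)/(-21 + k) = 2*k/(-21 + k))
Q(X) = X**2 (Q(X) = X**2 + 0 = X**2)
o = 81 (o = (9 + 0**2)**2 = (9 + 0)**2 = 9**2 = 81)
(m(4, -19) - 1*916) - o = (2*4/(-21 + 4) - 1*916) - 1*81 = (2*4/(-17) - 916) - 81 = (2*4*(-1/17) - 916) - 81 = (-8/17 - 916) - 81 = -15580/17 - 81 = -16957/17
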